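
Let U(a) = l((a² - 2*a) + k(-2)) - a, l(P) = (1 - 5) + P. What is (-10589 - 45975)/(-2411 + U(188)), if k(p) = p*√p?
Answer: -1830693860/1047493233 - 113128*I*√2/1047493233 ≈ -1.7477 - 0.00015273*I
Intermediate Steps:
k(p) = p^(3/2)
l(P) = -4 + P
U(a) = -4 + a² - 3*a - 2*I*√2 (U(a) = (-4 + ((a² - 2*a) + (-2)^(3/2))) - a = (-4 + ((a² - 2*a) - 2*I*√2)) - a = (-4 + (a² - 2*a - 2*I*√2)) - a = (-4 + a² - 2*a - 2*I*√2) - a = -4 + a² - 3*a - 2*I*√2)
(-10589 - 45975)/(-2411 + U(188)) = (-10589 - 45975)/(-2411 + (-4 + 188² - 3*188 - 2*I*√2)) = -56564/(-2411 + (-4 + 35344 - 564 - 2*I*√2)) = -56564/(-2411 + (34776 - 2*I*√2)) = -56564/(32365 - 2*I*√2)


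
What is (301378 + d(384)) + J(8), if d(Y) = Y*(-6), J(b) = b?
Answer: 299082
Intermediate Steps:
d(Y) = -6*Y
(301378 + d(384)) + J(8) = (301378 - 6*384) + 8 = (301378 - 2304) + 8 = 299074 + 8 = 299082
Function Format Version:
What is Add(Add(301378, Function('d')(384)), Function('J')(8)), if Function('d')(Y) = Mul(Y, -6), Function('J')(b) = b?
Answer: 299082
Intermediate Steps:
Function('d')(Y) = Mul(-6, Y)
Add(Add(301378, Function('d')(384)), Function('J')(8)) = Add(Add(301378, Mul(-6, 384)), 8) = Add(Add(301378, -2304), 8) = Add(299074, 8) = 299082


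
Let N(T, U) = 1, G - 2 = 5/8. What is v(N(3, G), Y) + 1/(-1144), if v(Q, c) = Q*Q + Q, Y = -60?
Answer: 2287/1144 ≈ 1.9991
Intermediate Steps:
G = 21/8 (G = 2 + 5/8 = 21/8 ≈ 2.6250)
v(Q, c) = Q + Q**2 (v(Q, c) = Q**2 + Q = Q + Q**2)
v(N(3, G), Y) + 1/(-1144) = 1*(1 + 1) + 1/(-1144) = 1*2 - 1/1144 = 2 - 1/1144 = 2287/1144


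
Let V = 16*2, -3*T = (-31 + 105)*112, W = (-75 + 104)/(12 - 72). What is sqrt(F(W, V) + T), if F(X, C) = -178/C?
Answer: 5*I*sqrt(15945)/12 ≈ 52.614*I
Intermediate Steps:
W = -29/60 (W = 29/(-60) = 29*(-1/60) = -29/60 ≈ -0.48333)
T = -8288/3 (T = -(-31 + 105)*112/3 = -74*112/3 = -1/3*8288 = -8288/3 ≈ -2762.7)
V = 32
sqrt(F(W, V) + T) = sqrt(-178/32 - 8288/3) = sqrt(-178*1/32 - 8288/3) = sqrt(-89/16 - 8288/3) = sqrt(-132875/48) = 5*I*sqrt(15945)/12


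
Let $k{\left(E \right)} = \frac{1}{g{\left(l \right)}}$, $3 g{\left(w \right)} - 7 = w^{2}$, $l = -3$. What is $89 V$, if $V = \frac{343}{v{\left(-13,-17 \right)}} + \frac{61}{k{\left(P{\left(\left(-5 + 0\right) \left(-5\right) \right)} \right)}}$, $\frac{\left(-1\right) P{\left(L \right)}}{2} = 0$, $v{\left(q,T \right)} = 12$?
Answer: $\frac{377983}{12} \approx 31499.0$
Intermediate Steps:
$g{\left(w \right)} = \frac{7}{3} + \frac{w^{2}}{3}$
$P{\left(L \right)} = 0$ ($P{\left(L \right)} = \left(-2\right) 0 = 0$)
$k{\left(E \right)} = \frac{3}{16}$ ($k{\left(E \right)} = \frac{1}{\frac{7}{3} + \frac{\left(-3\right)^{2}}{3}} = \frac{1}{\frac{7}{3} + \frac{1}{3} \cdot 9} = \frac{1}{\frac{7}{3} + 3} = \frac{1}{\frac{16}{3}} = \frac{3}{16}$)
$V = \frac{4247}{12}$ ($V = \frac{343}{12} + \frac{61}{\frac{3}{16}} = 343 \cdot \frac{1}{12} + 61 \cdot \frac{16}{3} = \frac{343}{12} + \frac{976}{3} = \frac{4247}{12} \approx 353.92$)
$89 V = 89 \cdot \frac{4247}{12} = \frac{377983}{12}$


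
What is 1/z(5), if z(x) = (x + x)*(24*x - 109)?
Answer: 1/110 ≈ 0.0090909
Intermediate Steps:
z(x) = 2*x*(-109 + 24*x) (z(x) = (2*x)*(-109 + 24*x) = 2*x*(-109 + 24*x))
1/z(5) = 1/(2*5*(-109 + 24*5)) = 1/(2*5*(-109 + 120)) = 1/(2*5*11) = 1/110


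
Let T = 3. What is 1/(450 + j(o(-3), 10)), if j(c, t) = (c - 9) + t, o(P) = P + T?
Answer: 1/451 ≈ 0.0022173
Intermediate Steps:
o(P) = 3 + P (o(P) = P + 3 = 3 + P)
j(c, t) = -9 + c + t (j(c, t) = (-9 + c) + t = -9 + c + t)
1/(450 + j(o(-3), 10)) = 1/(450 + (-9 + (3 - 3) + 10)) = 1/(450 + (-9 + 0 + 10)) = 1/(450 + 1) = 1/451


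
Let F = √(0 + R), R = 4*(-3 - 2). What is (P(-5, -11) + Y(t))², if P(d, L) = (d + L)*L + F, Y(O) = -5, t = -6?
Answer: 29221 + 684*I*√5 ≈ 29221.0 + 1529.5*I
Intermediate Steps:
R = -20 (R = 4*(-5) = -20)
F = 2*I*√5 (F = √(0 - 20) = √(-20) = 2*I*√5 ≈ 4.4721*I)
P(d, L) = L*(L + d) + 2*I*√5 (P(d, L) = (d + L)*L + 2*I*√5 = (L + d)*L + 2*I*√5 = L*(L + d) + 2*I*√5)
(P(-5, -11) + Y(t))² = (((-11)² - 11*(-5) + 2*I*√5) - 5)² = ((121 + 55 + 2*I*√5) - 5)² = ((176 + 2*I*√5) - 5)² = (171 + 2*I*√5)²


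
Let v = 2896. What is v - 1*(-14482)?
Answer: 17378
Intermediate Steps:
v - 1*(-14482) = 2896 - 1*(-14482) = 2896 + 14482 = 17378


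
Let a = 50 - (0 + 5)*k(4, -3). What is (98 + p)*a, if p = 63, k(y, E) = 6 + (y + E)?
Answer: 2415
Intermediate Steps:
k(y, E) = 6 + E + y (k(y, E) = 6 + (E + y) = 6 + E + y)
a = 15 (a = 50 - (0 + 5)*(6 - 3 + 4) = 50 - 5*7 = 50 - 1*35 = 50 - 35 = 15)
(98 + p)*a = (98 + 63)*15 = 161*15 = 2415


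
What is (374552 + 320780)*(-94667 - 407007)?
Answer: -348829985768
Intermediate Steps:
(374552 + 320780)*(-94667 - 407007) = 695332*(-501674) = -348829985768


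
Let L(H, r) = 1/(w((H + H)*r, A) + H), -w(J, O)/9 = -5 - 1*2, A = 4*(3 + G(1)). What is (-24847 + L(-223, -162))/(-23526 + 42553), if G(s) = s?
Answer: -3975521/3044320 ≈ -1.3059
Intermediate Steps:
A = 16 (A = 4*(3 + 1) = 4*4 = 16)
w(J, O) = 63 (w(J, O) = -9*(-5 - 1*2) = -9*(-5 - 2) = -9*(-7) = 63)
L(H, r) = 1/(63 + H)
(-24847 + L(-223, -162))/(-23526 + 42553) = (-24847 + 1/(63 - 223))/(-23526 + 42553) = (-24847 + 1/(-160))/19027 = (-24847 - 1/160)*(1/19027) = -3975521/160*1/19027 = -3975521/3044320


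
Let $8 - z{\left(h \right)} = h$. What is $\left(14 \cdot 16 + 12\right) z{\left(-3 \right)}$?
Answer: $2596$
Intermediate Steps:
$z{\left(h \right)} = 8 - h$
$\left(14 \cdot 16 + 12\right) z{\left(-3 \right)} = \left(14 \cdot 16 + 12\right) \left(8 - -3\right) = \left(224 + 12\right) \left(8 + 3\right) = 236 \cdot 11 = 2596$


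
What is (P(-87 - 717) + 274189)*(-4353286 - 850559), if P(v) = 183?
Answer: -1427789360340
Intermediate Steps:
(P(-87 - 717) + 274189)*(-4353286 - 850559) = (183 + 274189)*(-4353286 - 850559) = 274372*(-5203845) = -1427789360340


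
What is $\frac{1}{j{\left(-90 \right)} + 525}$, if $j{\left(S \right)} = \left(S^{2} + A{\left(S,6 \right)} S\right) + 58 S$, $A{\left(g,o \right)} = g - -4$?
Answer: $\frac{1}{11145} \approx 8.9726 \cdot 10^{-5}$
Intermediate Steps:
$A{\left(g,o \right)} = 4 + g$ ($A{\left(g,o \right)} = g + 4 = 4 + g$)
$j{\left(S \right)} = S^{2} + 58 S + S \left(4 + S\right)$ ($j{\left(S \right)} = \left(S^{2} + \left(4 + S\right) S\right) + 58 S = \left(S^{2} + S \left(4 + S\right)\right) + 58 S = S^{2} + 58 S + S \left(4 + S\right)$)
$\frac{1}{j{\left(-90 \right)} + 525} = \frac{1}{2 \left(-90\right) \left(31 - 90\right) + 525} = \frac{1}{2 \left(-90\right) \left(-59\right) + 525} = \frac{1}{10620 + 525} = \frac{1}{11145}$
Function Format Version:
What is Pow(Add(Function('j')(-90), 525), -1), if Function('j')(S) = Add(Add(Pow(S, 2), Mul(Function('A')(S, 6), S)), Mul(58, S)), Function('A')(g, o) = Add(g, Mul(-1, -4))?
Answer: Rational(1, 11145) ≈ 8.9726e-5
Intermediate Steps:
Function('A')(g, o) = Add(4, g) (Function('A')(g, o) = Add(g, 4) = Add(4, g))
Function('j')(S) = Add(Pow(S, 2), Mul(58, S), Mul(S, Add(4, S))) (Function('j')(S) = Add(Add(Pow(S, 2), Mul(Add(4, S), S)), Mul(58, S)) = Add(Add(Pow(S, 2), Mul(S, Add(4, S))), Mul(58, S)) = Add(Pow(S, 2), Mul(58, S), Mul(S, Add(4, S))))
Pow(Add(Function('j')(-90), 525), -1) = Pow(Add(Mul(2, -90, Add(31, -90)), 525), -1) = Pow(Add(Mul(2, -90, -59), 525), -1) = Pow(Add(10620, 525), -1) = Pow(11145, -1) = Rational(1, 11145)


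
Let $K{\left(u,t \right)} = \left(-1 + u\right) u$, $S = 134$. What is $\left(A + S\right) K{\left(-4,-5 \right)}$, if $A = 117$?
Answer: $5020$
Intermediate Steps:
$K{\left(u,t \right)} = u \left(-1 + u\right)$
$\left(A + S\right) K{\left(-4,-5 \right)} = \left(117 + 134\right) \left(- 4 \left(-1 - 4\right)\right) = 251 \left(\left(-4\right) \left(-5\right)\right) = 251 \cdot 20 = 5020$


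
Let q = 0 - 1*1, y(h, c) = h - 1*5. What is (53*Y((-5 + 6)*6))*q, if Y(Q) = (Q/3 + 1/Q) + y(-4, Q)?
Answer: 2173/6 ≈ 362.17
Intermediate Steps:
y(h, c) = -5 + h (y(h, c) = h - 5 = -5 + h)
Y(Q) = -9 + 1/Q + Q/3 (Y(Q) = (Q/3 + 1/Q) + (-5 - 4) = (Q*(⅓) + 1/Q) - 9 = (Q/3 + 1/Q) - 9 = (1/Q + Q/3) - 9 = -9 + 1/Q + Q/3)
q = -1 (q = 0 - 1 = -1)
(53*Y((-5 + 6)*6))*q = (53*(-9 + 1/((-5 + 6)*6) + ((-5 + 6)*6)/3))*(-1) = (53*(-9 + 1/(1*6) + (1*6)/3))*(-1) = (53*(-9 + 1/6 + (⅓)*6))*(-1) = (53*(-9 + ⅙ + 2))*(-1) = (53*(-41/6))*(-1) = -2173/6*(-1) = 2173/6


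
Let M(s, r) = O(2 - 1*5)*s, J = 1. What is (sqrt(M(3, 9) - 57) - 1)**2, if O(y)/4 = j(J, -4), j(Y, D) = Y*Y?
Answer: (1 - 3*I*sqrt(5))**2 ≈ -44.0 - 13.416*I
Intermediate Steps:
j(Y, D) = Y**2
O(y) = 4 (O(y) = 4*1**2 = 4*1 = 4)
M(s, r) = 4*s
(sqrt(M(3, 9) - 57) - 1)**2 = (sqrt(4*3 - 57) - 1)**2 = (sqrt(12 - 57) - 1)**2 = (sqrt(-45) - 1)**2 = (3*I*sqrt(5) - 1)**2 = (-1 + 3*I*sqrt(5))**2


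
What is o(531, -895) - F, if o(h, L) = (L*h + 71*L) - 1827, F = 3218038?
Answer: -3758655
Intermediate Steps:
o(h, L) = -1827 + 71*L + L*h (o(h, L) = (71*L + L*h) - 1827 = -1827 + 71*L + L*h)
o(531, -895) - F = (-1827 + 71*(-895) - 895*531) - 1*3218038 = (-1827 - 63545 - 475245) - 3218038 = -540617 - 3218038 = -3758655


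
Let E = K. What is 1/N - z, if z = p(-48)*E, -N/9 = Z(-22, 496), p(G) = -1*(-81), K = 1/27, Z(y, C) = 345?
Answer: -9316/3105 ≈ -3.0003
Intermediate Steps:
K = 1/27 ≈ 0.037037
p(G) = 81
E = 1/27 ≈ 0.037037
N = -3105 (N = -9*345 = -3105)
z = 3 (z = 81*(1/27) = 3)
1/N - z = 1/(-3105) - 1*3 = -1/3105 - 3 = -9316/3105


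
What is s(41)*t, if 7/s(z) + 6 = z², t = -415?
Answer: -581/335 ≈ -1.7343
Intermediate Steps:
s(z) = 7/(-6 + z²)
s(41)*t = (7/(-6 + 41²))*(-415) = (7/(-6 + 1681))*(-415) = (7/1675)*(-415) = -581/335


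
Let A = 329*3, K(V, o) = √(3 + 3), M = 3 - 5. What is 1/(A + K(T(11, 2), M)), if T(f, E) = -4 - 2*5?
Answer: 329/324721 - √6/974163 ≈ 0.0010107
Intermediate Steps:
T(f, E) = -14 (T(f, E) = -4 - 10 = -14)
M = -2
K(V, o) = √6
A = 987
1/(A + K(T(11, 2), M)) = 1/(987 + √6)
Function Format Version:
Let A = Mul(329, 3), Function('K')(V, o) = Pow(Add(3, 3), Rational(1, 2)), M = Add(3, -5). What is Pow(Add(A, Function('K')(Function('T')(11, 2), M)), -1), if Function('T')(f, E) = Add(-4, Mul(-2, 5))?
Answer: Add(Rational(329, 324721), Mul(Rational(-1, 974163), Pow(6, Rational(1, 2)))) ≈ 0.0010107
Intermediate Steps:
Function('T')(f, E) = -14 (Function('T')(f, E) = Add(-4, -10) = -14)
M = -2
Function('K')(V, o) = Pow(6, Rational(1, 2))
A = 987
Pow(Add(A, Function('K')(Function('T')(11, 2), M)), -1) = Pow(Add(987, Pow(6, Rational(1, 2))), -1)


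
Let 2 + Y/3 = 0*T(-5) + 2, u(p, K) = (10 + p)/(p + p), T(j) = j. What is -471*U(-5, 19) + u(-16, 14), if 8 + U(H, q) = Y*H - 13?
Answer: 158259/16 ≈ 9891.2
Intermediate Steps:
u(p, K) = (10 + p)/(2*p) (u(p, K) = (10 + p)/((2*p)) = (10 + p)*(1/(2*p)) = (10 + p)/(2*p))
Y = 0 (Y = -6 + 3*(0*(-5) + 2) = -6 + 3*(0 + 2) = -6 + 3*2 = -6 + 6 = 0)
U(H, q) = -21 (U(H, q) = -8 + (0*H - 13) = -8 + (0 - 13) = -8 - 13 = -21)
-471*U(-5, 19) + u(-16, 14) = -471*(-21) + (1/2)*(10 - 16)/(-16) = 9891 + (1/2)*(-1/16)*(-6) = 9891 + 3/16 = 158259/16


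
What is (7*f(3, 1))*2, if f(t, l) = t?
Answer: 42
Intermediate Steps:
(7*f(3, 1))*2 = (7*3)*2 = 21*2 = 42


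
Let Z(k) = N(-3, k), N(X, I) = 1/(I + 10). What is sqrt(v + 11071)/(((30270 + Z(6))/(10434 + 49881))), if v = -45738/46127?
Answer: 965040*sqrt(23553658371433)/22340274767 ≈ 209.65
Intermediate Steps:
N(X, I) = 1/(10 + I)
Z(k) = 1/(10 + k)
v = -45738/46127 (v = -45738*1/46127 = -45738/46127 ≈ -0.99157)
sqrt(v + 11071)/(((30270 + Z(6))/(10434 + 49881))) = sqrt(-45738/46127 + 11071)/(((30270 + 1/(10 + 6))/(10434 + 49881))) = sqrt(510626279/46127)/(((30270 + 1/16)/60315)) = (sqrt(23553658371433)/46127)/(((30270 + 1/16)*(1/60315))) = (sqrt(23553658371433)/46127)/(((484321/16)*(1/60315))) = (sqrt(23553658371433)/46127)/(484321/965040) = (sqrt(23553658371433)/46127)*(965040/484321) = 965040*sqrt(23553658371433)/22340274767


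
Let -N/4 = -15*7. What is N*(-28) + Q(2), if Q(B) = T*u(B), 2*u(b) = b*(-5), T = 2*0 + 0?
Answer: -11760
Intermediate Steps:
N = 420 (N = -(-60)*7 = -4*(-105) = 420)
T = 0 (T = 0 + 0 = 0)
u(b) = -5*b/2 (u(b) = (b*(-5))/2 = (-5*b)/2 = -5*b/2)
Q(B) = 0 (Q(B) = 0*(-5*B/2) = 0)
N*(-28) + Q(2) = 420*(-28) + 0 = -11760 + 0 = -11760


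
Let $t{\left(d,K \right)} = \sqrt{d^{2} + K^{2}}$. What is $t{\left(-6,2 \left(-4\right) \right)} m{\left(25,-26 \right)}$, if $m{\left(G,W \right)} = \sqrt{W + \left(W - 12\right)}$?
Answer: $80 i \approx 80.0 i$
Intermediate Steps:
$m{\left(G,W \right)} = \sqrt{-12 + 2 W}$ ($m{\left(G,W \right)} = \sqrt{W + \left(W - 12\right)} = \sqrt{W + \left(-12 + W\right)} = \sqrt{-12 + 2 W}$)
$t{\left(d,K \right)} = \sqrt{K^{2} + d^{2}}$
$t{\left(-6,2 \left(-4\right) \right)} m{\left(25,-26 \right)} = \sqrt{\left(2 \left(-4\right)\right)^{2} + \left(-6\right)^{2}} \sqrt{-12 + 2 \left(-26\right)} = \sqrt{\left(-8\right)^{2} + 36} \sqrt{-12 - 52} = \sqrt{64 + 36} \sqrt{-64} = \sqrt{100} \cdot 8 i = 10 \cdot 8 i = 80 i$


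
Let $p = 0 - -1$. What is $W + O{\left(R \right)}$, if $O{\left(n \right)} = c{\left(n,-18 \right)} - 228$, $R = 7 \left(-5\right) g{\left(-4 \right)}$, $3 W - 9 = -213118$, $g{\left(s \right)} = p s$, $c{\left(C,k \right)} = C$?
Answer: $- \frac{213373}{3} \approx -71124.0$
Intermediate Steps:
$p = 1$ ($p = 0 + 1 = 1$)
$g{\left(s \right)} = s$ ($g{\left(s \right)} = 1 s = s$)
$W = - \frac{213109}{3}$ ($W = 3 + \frac{1}{3} \left(-213118\right) = 3 - \frac{213118}{3} = - \frac{213109}{3} \approx -71036.0$)
$R = 140$ ($R = 7 \left(-5\right) \left(-4\right) = \left(-35\right) \left(-4\right) = 140$)
$O{\left(n \right)} = -228 + n$ ($O{\left(n \right)} = n - 228 = -228 + n$)
$W + O{\left(R \right)} = - \frac{213109}{3} + \left(-228 + 140\right) = - \frac{213109}{3} - 88 = - \frac{213373}{3}$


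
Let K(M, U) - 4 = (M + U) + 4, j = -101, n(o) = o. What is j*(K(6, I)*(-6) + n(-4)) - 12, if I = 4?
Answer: 11300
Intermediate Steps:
K(M, U) = 8 + M + U (K(M, U) = 4 + ((M + U) + 4) = 4 + (4 + M + U) = 8 + M + U)
j*(K(6, I)*(-6) + n(-4)) - 12 = -101*((8 + 6 + 4)*(-6) - 4) - 12 = -101*(18*(-6) - 4) - 12 = -101*(-108 - 4) - 12 = -101*(-112) - 12 = 11312 - 12 = 11300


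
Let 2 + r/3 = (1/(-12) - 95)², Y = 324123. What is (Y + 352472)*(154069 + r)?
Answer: 5884282438475/48 ≈ 1.2259e+11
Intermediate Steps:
r = 1301593/48 (r = -6 + 3*(1/(-12) - 95)² = -6 + 3*(-1/12 - 95)² = -6 + 3*(-1141/12)² = -6 + 3*(1301881/144) = -6 + 1301881/48 = 1301593/48 ≈ 27117.)
(Y + 352472)*(154069 + r) = (324123 + 352472)*(154069 + 1301593/48) = 676595*(8696905/48) = 5884282438475/48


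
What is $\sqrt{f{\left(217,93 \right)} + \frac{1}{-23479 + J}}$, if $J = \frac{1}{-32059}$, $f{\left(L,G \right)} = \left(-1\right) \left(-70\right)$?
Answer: $\frac{\sqrt{39660383704113178622}}{752713262} \approx 8.3666$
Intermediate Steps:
$f{\left(L,G \right)} = 70$
$J = - \frac{1}{32059} \approx -3.1192 \cdot 10^{-5}$
$\sqrt{f{\left(217,93 \right)} + \frac{1}{-23479 + J}} = \sqrt{70 + \frac{1}{-23479 - \frac{1}{32059}}} = \sqrt{70 + \frac{1}{- \frac{752713262}{32059}}} = \sqrt{70 - \frac{32059}{752713262}} = \sqrt{\frac{52689896281}{752713262}} = \frac{\sqrt{39660383704113178622}}{752713262}$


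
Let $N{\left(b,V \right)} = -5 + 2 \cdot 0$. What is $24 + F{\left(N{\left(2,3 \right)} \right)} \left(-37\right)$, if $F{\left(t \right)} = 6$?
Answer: $-198$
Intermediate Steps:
$N{\left(b,V \right)} = -5$ ($N{\left(b,V \right)} = -5 + 0 = -5$)
$24 + F{\left(N{\left(2,3 \right)} \right)} \left(-37\right) = 24 + 6 \left(-37\right) = 24 - 222 = -198$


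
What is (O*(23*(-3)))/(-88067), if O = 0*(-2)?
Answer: 0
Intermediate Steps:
O = 0
(O*(23*(-3)))/(-88067) = (0*(23*(-3)))/(-88067) = (0*(-69))*(-1/88067) = 0*(-1/88067) = 0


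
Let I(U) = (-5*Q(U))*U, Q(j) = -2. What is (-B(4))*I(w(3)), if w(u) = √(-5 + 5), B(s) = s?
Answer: 0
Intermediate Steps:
w(u) = 0 (w(u) = √0 = 0)
I(U) = 10*U (I(U) = (-5*(-2))*U = 10*U)
(-B(4))*I(w(3)) = (-1*4)*(10*0) = -4*0 = 0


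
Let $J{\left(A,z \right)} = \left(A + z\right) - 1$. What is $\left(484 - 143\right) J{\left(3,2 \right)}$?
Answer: $1364$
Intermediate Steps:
$J{\left(A,z \right)} = -1 + A + z$
$\left(484 - 143\right) J{\left(3,2 \right)} = \left(484 - 143\right) \left(-1 + 3 + 2\right) = 341 \cdot 4 = 1364$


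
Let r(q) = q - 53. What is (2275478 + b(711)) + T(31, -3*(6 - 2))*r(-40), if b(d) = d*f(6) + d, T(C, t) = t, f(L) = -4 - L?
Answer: 2270195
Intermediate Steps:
r(q) = -53 + q
b(d) = -9*d (b(d) = d*(-4 - 1*6) + d = d*(-4 - 6) + d = d*(-10) + d = -10*d + d = -9*d)
(2275478 + b(711)) + T(31, -3*(6 - 2))*r(-40) = (2275478 - 9*711) + (-3*(6 - 2))*(-53 - 40) = (2275478 - 6399) - 3*4*(-93) = 2269079 - 12*(-93) = 2269079 + 1116 = 2270195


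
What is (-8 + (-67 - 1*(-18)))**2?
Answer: 3249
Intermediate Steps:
(-8 + (-67 - 1*(-18)))**2 = (-8 + (-67 + 18))**2 = (-8 - 49)**2 = (-57)**2 = 3249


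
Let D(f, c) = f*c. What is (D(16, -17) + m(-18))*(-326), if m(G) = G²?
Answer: -16952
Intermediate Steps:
D(f, c) = c*f
(D(16, -17) + m(-18))*(-326) = (-17*16 + (-18)²)*(-326) = (-272 + 324)*(-326) = 52*(-326) = -16952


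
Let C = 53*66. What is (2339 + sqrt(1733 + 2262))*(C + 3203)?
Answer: 15673639 + 6701*sqrt(3995) ≈ 1.6097e+7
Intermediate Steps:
C = 3498
(2339 + sqrt(1733 + 2262))*(C + 3203) = (2339 + sqrt(1733 + 2262))*(3498 + 3203) = (2339 + sqrt(3995))*6701 = 15673639 + 6701*sqrt(3995)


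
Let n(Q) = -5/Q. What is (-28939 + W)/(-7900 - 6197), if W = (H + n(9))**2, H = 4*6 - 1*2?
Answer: 2306810/1141857 ≈ 2.0202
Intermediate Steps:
H = 22 (H = 24 - 2 = 22)
W = 37249/81 (W = (22 - 5/9)**2 = (193/9)**2 = 37249/81 ≈ 459.86)
(-28939 + W)/(-7900 - 6197) = (-28939 + 37249/81)/(-7900 - 6197) = -2306810/81/(-14097) = -2306810/81*(-1/14097) = 2306810/1141857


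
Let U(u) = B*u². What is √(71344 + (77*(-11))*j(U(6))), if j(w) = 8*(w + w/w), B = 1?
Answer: 2*I*√44842 ≈ 423.52*I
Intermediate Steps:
U(u) = u² (U(u) = 1*u² = u²)
j(w) = 8 + 8*w (j(w) = 8*(w + 1) = 8*(1 + w) = 8 + 8*w)
√(71344 + (77*(-11))*j(U(6))) = √(71344 + (77*(-11))*(8 + 8*6²)) = √(71344 - 847*(8 + 8*36)) = √(71344 - 847*(8 + 288)) = √(71344 - 847*296) = √(71344 - 250712) = √(-179368) = 2*I*√44842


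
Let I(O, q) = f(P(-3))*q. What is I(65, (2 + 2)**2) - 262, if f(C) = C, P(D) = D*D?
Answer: -118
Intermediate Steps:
P(D) = D**2
I(O, q) = 9*q (I(O, q) = (-3)**2*q = 9*q)
I(65, (2 + 2)**2) - 262 = 9*(2 + 2)**2 - 262 = 9*4**2 - 262 = 9*16 - 262 = 144 - 262 = -118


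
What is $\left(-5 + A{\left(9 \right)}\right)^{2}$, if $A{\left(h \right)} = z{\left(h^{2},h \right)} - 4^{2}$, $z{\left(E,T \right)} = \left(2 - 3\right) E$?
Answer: $10404$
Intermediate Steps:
$z{\left(E,T \right)} = - E$
$A{\left(h \right)} = -16 - h^{2}$ ($A{\left(h \right)} = - h^{2} - 4^{2} = - h^{2} - 16 = -16 - h^{2}$)
$\left(-5 + A{\left(9 \right)}\right)^{2} = \left(-5 - 97\right)^{2} = \left(-102\right)^{2} = 10404$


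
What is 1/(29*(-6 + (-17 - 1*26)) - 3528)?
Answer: -1/4949 ≈ -0.00020206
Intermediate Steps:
1/(29*(-6 + (-17 - 1*26)) - 3528) = 1/(29*(-6 + (-17 - 26)) - 3528) = 1/(29*(-6 - 43) - 3528) = 1/(29*(-49) - 3528) = 1/(-1421 - 3528) = 1/(-4949) = -1/4949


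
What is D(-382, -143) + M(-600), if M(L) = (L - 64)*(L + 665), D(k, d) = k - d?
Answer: -43399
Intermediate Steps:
M(L) = (-64 + L)*(665 + L)
D(-382, -143) + M(-600) = (-382 - 1*(-143)) + (-42560 + (-600)**2 + 601*(-600)) = (-382 + 143) + (-42560 + 360000 - 360600) = -239 - 43160 = -43399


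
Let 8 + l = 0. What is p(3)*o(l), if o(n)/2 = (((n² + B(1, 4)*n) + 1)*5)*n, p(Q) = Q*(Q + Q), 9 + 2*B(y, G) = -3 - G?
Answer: -185760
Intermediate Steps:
B(y, G) = -6 - G/2 (B(y, G) = -9/2 + (-3 - G)/2 = -9/2 + (-3/2 - G/2) = -6 - G/2)
l = -8 (l = -8 + 0 = -8)
p(Q) = 2*Q² (p(Q) = Q*(2*Q) = 2*Q²)
o(n) = 2*n*(5 - 40*n + 5*n²) (o(n) = 2*((((n² + (-6 - ½*4)*n) + 1)*5)*n) = 2*((((n² + (-6 - 2)*n) + 1)*5)*n) = 2*((((n² - 8*n) + 1)*5)*n) = 2*(((1 + n² - 8*n)*5)*n) = 2*((5 - 40*n + 5*n²)*n) = 2*(n*(5 - 40*n + 5*n²)) = 2*n*(5 - 40*n + 5*n²))
p(3)*o(l) = (2*3²)*(10*(-8)*(1 + (-8)² - 8*(-8))) = (2*9)*(10*(-8)*(1 + 64 + 64)) = 18*(10*(-8)*129) = 18*(-10320) = -185760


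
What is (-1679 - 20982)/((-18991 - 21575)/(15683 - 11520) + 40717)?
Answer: -94337743/169464305 ≈ -0.55668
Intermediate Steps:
(-1679 - 20982)/((-18991 - 21575)/(15683 - 11520) + 40717) = -22661/(-40566/4163 + 40717) = -22661/169464305/4163 = -22661*4163/169464305 = -94337743/169464305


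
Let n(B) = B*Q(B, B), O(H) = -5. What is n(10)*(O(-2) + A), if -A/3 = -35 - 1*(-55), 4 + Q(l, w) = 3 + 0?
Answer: 650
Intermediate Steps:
Q(l, w) = -1 (Q(l, w) = -4 + (3 + 0) = -4 + 3 = -1)
A = -60 (A = -3*(-35 - 1*(-55)) = -3*(-35 + 55) = -3*20 = -60)
n(B) = -B (n(B) = B*(-1) = -B)
n(10)*(O(-2) + A) = (-1*10)*(-5 - 60) = -10*(-65) = 650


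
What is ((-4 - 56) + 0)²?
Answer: 3600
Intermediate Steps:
((-4 - 56) + 0)² = (-60 + 0)² = (-60)² = 3600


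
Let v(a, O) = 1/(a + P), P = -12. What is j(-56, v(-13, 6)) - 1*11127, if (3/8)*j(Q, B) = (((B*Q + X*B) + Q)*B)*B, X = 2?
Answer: -521588893/46875 ≈ -11127.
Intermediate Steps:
v(a, O) = 1/(-12 + a) (v(a, O) = 1/(a - 12) = 1/(-12 + a))
j(Q, B) = 8*B**2*(Q + 2*B + B*Q)/3 (j(Q, B) = 8*((((B*Q + 2*B) + Q)*B)*B)/3 = 8*((((2*B + B*Q) + Q)*B)*B)/3 = 8*(((Q + 2*B + B*Q)*B)*B)/3 = 8*((B*(Q + 2*B + B*Q))*B)/3 = 8*(B**2*(Q + 2*B + B*Q))/3 = 8*B**2*(Q + 2*B + B*Q)/3)
j(-56, v(-13, 6)) - 1*11127 = 8*(1/(-12 - 13))**2*(-56 + 2/(-12 - 13) - 56/(-12 - 13))/3 - 1*11127 = 8*(1/(-25))**2*(-56 + 2/(-25) - 56/(-25))/3 - 11127 = 8*(-1/25)**2*(-56 + 2*(-1/25) - 1/25*(-56))/3 - 11127 = (8/3)*(1/625)*(-56 - 2/25 + 56/25) - 11127 = (8/3)*(1/625)*(-1346/25) - 11127 = -10768/46875 - 11127 = -521588893/46875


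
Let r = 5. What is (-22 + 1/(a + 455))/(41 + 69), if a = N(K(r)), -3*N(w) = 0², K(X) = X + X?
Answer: -10009/50050 ≈ -0.19998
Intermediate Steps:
K(X) = 2*X
N(w) = 0 (N(w) = -⅓*0² = -⅓*0 = 0)
a = 0
(-22 + 1/(a + 455))/(41 + 69) = (-22 + 1/(0 + 455))/(41 + 69) = (-22 + 1/455)/110 = (-22 + 1/455)*(1/110) = -10009/455*1/110 = -10009/50050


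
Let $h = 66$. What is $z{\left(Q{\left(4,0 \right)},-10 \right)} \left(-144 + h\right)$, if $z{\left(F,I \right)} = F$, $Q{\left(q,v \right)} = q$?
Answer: $-312$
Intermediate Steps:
$z{\left(Q{\left(4,0 \right)},-10 \right)} \left(-144 + h\right) = 4 \left(-144 + 66\right) = 4 \left(-78\right) = -312$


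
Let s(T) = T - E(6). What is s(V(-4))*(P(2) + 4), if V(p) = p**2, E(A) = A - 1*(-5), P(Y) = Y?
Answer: 30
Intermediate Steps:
E(A) = 5 + A (E(A) = A + 5 = 5 + A)
s(T) = -11 + T (s(T) = T - (5 + 6) = T - 1*11 = T - 11 = -11 + T)
s(V(-4))*(P(2) + 4) = (-11 + (-4)**2)*(2 + 4) = (-11 + 16)*6 = 5*6 = 30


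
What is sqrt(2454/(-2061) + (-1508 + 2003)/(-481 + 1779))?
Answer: I*sqrt(5318659194)/81066 ≈ 0.89963*I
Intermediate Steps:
sqrt(2454/(-2061) + (-1508 + 2003)/(-481 + 1779)) = sqrt(2454*(-1/2061) + 495/1298) = sqrt(-818/687 + 495*(1/1298)) = sqrt(-818/687 + 45/118) = sqrt(-65609/81066) = I*sqrt(5318659194)/81066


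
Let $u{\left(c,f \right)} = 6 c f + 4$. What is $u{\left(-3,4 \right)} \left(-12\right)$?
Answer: $816$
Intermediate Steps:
$u{\left(c,f \right)} = 4 + 6 c f$ ($u{\left(c,f \right)} = 6 c f + 4 = 4 + 6 c f$)
$u{\left(-3,4 \right)} \left(-12\right) = \left(4 + 6 \left(-3\right) 4\right) \left(-12\right) = \left(4 - 72\right) \left(-12\right) = \left(-68\right) \left(-12\right) = 816$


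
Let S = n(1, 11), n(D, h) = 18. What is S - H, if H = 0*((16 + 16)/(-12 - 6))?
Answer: 18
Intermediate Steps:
S = 18
H = 0 (H = 0*(32/(-18)) = 0*(32*(-1/18)) = 0*(-16/9) = 0)
S - H = 18 - 1*0 = 18 + 0 = 18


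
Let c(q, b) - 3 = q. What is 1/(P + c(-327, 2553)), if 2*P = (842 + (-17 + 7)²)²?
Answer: 1/443358 ≈ 2.2555e-6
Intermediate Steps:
c(q, b) = 3 + q
P = 443682 (P = (842 + (-17 + 7)²)²/2 = (842 + (-10)²)²/2 = (842 + 100)²/2 = (½)*942² = (½)*887364 = 443682)
1/(P + c(-327, 2553)) = 1/(443682 + (3 - 327)) = 1/(443682 - 324) = 1/443358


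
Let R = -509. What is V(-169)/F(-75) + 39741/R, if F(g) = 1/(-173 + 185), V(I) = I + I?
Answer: -2104245/509 ≈ -4134.1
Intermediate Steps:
V(I) = 2*I
F(g) = 1/12
V(-169)/F(-75) + 39741/R = (2*(-169))/(1/12) + 39741/(-509) = -338*12 + 39741*(-1/509) = -4056 - 39741/509 = -2104245/509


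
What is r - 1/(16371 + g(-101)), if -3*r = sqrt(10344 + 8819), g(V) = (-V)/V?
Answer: -1/16370 - sqrt(19163)/3 ≈ -46.144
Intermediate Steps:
g(V) = -1
r = -sqrt(19163)/3 (r = -sqrt(10344 + 8819)/3 = -sqrt(19163)/3 ≈ -46.143)
r - 1/(16371 + g(-101)) = -sqrt(19163)/3 - 1/(16371 - 1) = -sqrt(19163)/3 - 1/16370 = -1/16370 - sqrt(19163)/3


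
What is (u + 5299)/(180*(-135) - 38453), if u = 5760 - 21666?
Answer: 10607/62753 ≈ 0.16903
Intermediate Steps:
u = -15906
(u + 5299)/(180*(-135) - 38453) = (-15906 + 5299)/(180*(-135) - 38453) = -10607/(-24300 - 38453) = -10607/(-62753) = -10607*(-1/62753) = 10607/62753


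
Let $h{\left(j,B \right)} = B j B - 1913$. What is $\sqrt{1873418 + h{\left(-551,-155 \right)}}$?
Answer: $i \sqrt{11366270} \approx 3371.4 i$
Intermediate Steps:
$h{\left(j,B \right)} = -1913 + j B^{2}$ ($h{\left(j,B \right)} = j B^{2} - 1913 = -1913 + j B^{2}$)
$\sqrt{1873418 + h{\left(-551,-155 \right)}} = \sqrt{1873418 - \left(1913 + 551 \left(-155\right)^{2}\right)} = \sqrt{1873418 - 13239688} = \sqrt{-11366270} = i \sqrt{11366270}$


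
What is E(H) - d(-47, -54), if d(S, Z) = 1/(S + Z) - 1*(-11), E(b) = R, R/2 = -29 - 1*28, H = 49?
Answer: -12624/101 ≈ -124.99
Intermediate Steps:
R = -114 (R = 2*(-29 - 1*28) = 2*(-29 - 28) = 2*(-57) = -114)
E(b) = -114
d(S, Z) = 11 + 1/(S + Z) (d(S, Z) = 1/(S + Z) + 11 = 11 + 1/(S + Z))
E(H) - d(-47, -54) = -114 - (1 + 11*(-47) + 11*(-54))/(-47 - 54) = -114 - (1 - 517 - 594)/(-101) = -114 - (-1)*(-1110)/101 = -114 - 1*1110/101 = -114 - 1110/101 = -12624/101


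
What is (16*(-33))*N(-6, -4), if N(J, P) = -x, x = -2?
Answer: -1056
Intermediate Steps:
N(J, P) = 2 (N(J, P) = -1*(-2) = 2)
(16*(-33))*N(-6, -4) = (16*(-33))*2 = -528*2 = -1056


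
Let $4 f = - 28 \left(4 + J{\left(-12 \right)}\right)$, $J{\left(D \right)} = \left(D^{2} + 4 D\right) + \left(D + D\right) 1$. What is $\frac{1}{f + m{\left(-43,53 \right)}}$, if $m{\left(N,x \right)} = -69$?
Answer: $- \frac{1}{601} \approx -0.0016639$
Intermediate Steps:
$J{\left(D \right)} = D^{2} + 6 D$ ($J{\left(D \right)} = \left(D^{2} + 4 D\right) + 2 D 1 = \left(D^{2} + 4 D\right) + 2 D = D^{2} + 6 D$)
$f = -532$ ($f = \frac{\left(-28\right) \left(4 - 12 \left(6 - 12\right)\right)}{4} = \frac{\left(-28\right) \left(4 - -72\right)}{4} = \frac{\left(-28\right) \left(4 + 72\right)}{4} = \frac{\left(-28\right) 76}{4} = \frac{1}{4} \left(-2128\right) = -532$)
$\frac{1}{f + m{\left(-43,53 \right)}} = \frac{1}{-532 - 69} = \frac{1}{-601} = - \frac{1}{601}$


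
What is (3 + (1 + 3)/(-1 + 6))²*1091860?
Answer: 78832292/5 ≈ 1.5766e+7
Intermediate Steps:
(3 + (1 + 3)/(-1 + 6))²*1091860 = (3 + 4/5)²*1091860 = (3 + 4*(⅕))²*1091860 = (3 + ⅘)²*1091860 = (19/5)²*1091860 = (361/25)*1091860 = 78832292/5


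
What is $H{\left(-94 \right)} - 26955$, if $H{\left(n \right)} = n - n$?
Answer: $-26955$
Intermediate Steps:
$H{\left(n \right)} = 0$
$H{\left(-94 \right)} - 26955 = 0 - 26955 = -26955$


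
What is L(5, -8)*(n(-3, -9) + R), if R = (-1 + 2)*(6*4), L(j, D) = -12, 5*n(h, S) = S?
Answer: -1332/5 ≈ -266.40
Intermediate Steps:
n(h, S) = S/5
R = 24 (R = 1*24 = 24)
L(5, -8)*(n(-3, -9) + R) = -12*((1/5)*(-9) + 24) = -12*(-9/5 + 24) = -12*111/5 = -1332/5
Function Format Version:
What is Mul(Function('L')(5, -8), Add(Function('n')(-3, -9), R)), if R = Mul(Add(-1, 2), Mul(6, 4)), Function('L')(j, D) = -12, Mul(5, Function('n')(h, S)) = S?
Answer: Rational(-1332, 5) ≈ -266.40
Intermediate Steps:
Function('n')(h, S) = Mul(Rational(1, 5), S)
R = 24 (R = Mul(1, 24) = 24)
Mul(Function('L')(5, -8), Add(Function('n')(-3, -9), R)) = Mul(-12, Add(Mul(Rational(1, 5), -9), 24)) = Mul(-12, Add(Rational(-9, 5), 24)) = Mul(-12, Rational(111, 5)) = Rational(-1332, 5)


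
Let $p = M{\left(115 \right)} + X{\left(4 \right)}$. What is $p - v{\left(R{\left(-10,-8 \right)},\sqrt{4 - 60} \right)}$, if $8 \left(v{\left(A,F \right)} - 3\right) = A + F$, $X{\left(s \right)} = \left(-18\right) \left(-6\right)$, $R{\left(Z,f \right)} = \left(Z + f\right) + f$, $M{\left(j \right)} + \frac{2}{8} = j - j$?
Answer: $108 - \frac{i \sqrt{14}}{4} \approx 108.0 - 0.93541 i$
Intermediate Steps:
$M{\left(j \right)} = - \frac{1}{4}$ ($M{\left(j \right)} = - \frac{1}{4} + \left(j - j\right) = - \frac{1}{4} + 0 = - \frac{1}{4}$)
$R{\left(Z,f \right)} = Z + 2 f$
$X{\left(s \right)} = 108$
$v{\left(A,F \right)} = 3 + \frac{A}{8} + \frac{F}{8}$ ($v{\left(A,F \right)} = 3 + \frac{A + F}{8} = 3 + \left(\frac{A}{8} + \frac{F}{8}\right) = 3 + \frac{A}{8} + \frac{F}{8}$)
$p = \frac{431}{4}$ ($p = - \frac{1}{4} + 108 = \frac{431}{4} \approx 107.75$)
$p - v{\left(R{\left(-10,-8 \right)},\sqrt{4 - 60} \right)} = \frac{431}{4} - \left(3 + \frac{-10 + 2 \left(-8\right)}{8} + \frac{\sqrt{4 - 60}}{8}\right) = \frac{431}{4} - \left(3 + \frac{-10 - 16}{8} + \frac{\sqrt{-56}}{8}\right) = \frac{431}{4} - \left(3 + \frac{1}{8} \left(-26\right) + \frac{2 i \sqrt{14}}{8}\right) = \frac{431}{4} - \left(3 - \frac{13}{4} + \frac{i \sqrt{14}}{4}\right) = \frac{431}{4} - \left(- \frac{1}{4} + \frac{i \sqrt{14}}{4}\right) = \frac{431}{4} + \left(\frac{1}{4} - \frac{i \sqrt{14}}{4}\right) = 108 - \frac{i \sqrt{14}}{4}$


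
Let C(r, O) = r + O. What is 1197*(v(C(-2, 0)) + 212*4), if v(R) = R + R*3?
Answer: 1005480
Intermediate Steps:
C(r, O) = O + r
v(R) = 4*R (v(R) = R + 3*R = 4*R)
1197*(v(C(-2, 0)) + 212*4) = 1197*(4*(0 - 2) + 212*4) = 1197*(4*(-2) + 848) = 1197*(-8 + 848) = 1197*840 = 1005480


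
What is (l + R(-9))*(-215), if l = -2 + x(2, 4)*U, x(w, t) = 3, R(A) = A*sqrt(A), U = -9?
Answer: 6235 + 5805*I ≈ 6235.0 + 5805.0*I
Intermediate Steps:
R(A) = A**(3/2)
l = -29 (l = -2 + 3*(-9) = -2 - 27 = -29)
(l + R(-9))*(-215) = (-29 + (-9)**(3/2))*(-215) = (-29 - 27*I)*(-215) = 6235 + 5805*I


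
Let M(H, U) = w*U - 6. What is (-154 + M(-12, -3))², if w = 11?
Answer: 37249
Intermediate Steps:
M(H, U) = -6 + 11*U (M(H, U) = 11*U - 6 = -6 + 11*U)
(-154 + M(-12, -3))² = (-154 + (-6 + 11*(-3)))² = (-154 + (-6 - 33))² = (-154 - 39)² = (-193)² = 37249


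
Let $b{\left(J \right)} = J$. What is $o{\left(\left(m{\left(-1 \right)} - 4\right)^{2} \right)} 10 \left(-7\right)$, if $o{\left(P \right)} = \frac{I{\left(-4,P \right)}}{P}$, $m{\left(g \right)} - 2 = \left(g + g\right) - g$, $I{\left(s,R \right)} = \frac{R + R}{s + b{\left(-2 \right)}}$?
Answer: $\frac{70}{3} \approx 23.333$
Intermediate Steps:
$I{\left(s,R \right)} = \frac{2 R}{-2 + s}$ ($I{\left(s,R \right)} = \frac{R + R}{s - 2} = \frac{2 R}{-2 + s}$)
$m{\left(g \right)} = 2 + g$ ($m{\left(g \right)} = 2 + \left(\left(g + g\right) - g\right) = 2 + \left(2 g - g\right) = 2 + g$)
$o{\left(P \right)} = - \frac{1}{3}$ ($o{\left(P \right)} = \frac{2 P \frac{1}{-2 - 4}}{P} = \frac{2 P \frac{1}{-6}}{P} = \frac{2 P \left(- \frac{1}{6}\right)}{P} = \frac{\left(- \frac{1}{3}\right) P}{P} = - \frac{1}{3}$)
$o{\left(\left(m{\left(-1 \right)} - 4\right)^{2} \right)} 10 \left(-7\right) = \left(- \frac{1}{3}\right) 10 \left(-7\right) = \left(- \frac{10}{3}\right) \left(-7\right) = \frac{70}{3}$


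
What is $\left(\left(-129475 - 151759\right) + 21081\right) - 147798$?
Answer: $-407951$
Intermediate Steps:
$\left(\left(-129475 - 151759\right) + 21081\right) - 147798 = \left(-281234 + 21081\right) - 147798 = -260153 - 147798 = -407951$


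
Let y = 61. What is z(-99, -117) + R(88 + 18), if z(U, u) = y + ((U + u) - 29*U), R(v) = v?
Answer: 2822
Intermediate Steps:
z(U, u) = 61 + u - 28*U (z(U, u) = 61 + ((U + u) - 29*U) = 61 + (u - 28*U) = 61 + u - 28*U)
z(-99, -117) + R(88 + 18) = (61 - 117 - 28*(-99)) + (88 + 18) = (61 - 117 + 2772) + 106 = 2716 + 106 = 2822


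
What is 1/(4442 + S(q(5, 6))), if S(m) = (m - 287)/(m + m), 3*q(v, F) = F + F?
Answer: 8/35253 ≈ 0.00022693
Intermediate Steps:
q(v, F) = 2*F/3 (q(v, F) = (F + F)/3 = (2*F)/3 = 2*F/3)
S(m) = (-287 + m)/(2*m) (S(m) = (-287 + m)/((2*m)) = (-287 + m)*(1/(2*m)) = (-287 + m)/(2*m))
1/(4442 + S(q(5, 6))) = 1/(4442 + (-287 + (2/3)*6)/(2*(((2/3)*6)))) = 1/(4442 + (1/2)*(-287 + 4)/4) = 1/(4442 + (1/2)*(1/4)*(-283)) = 1/(4442 - 283/8) = 1/(35253/8) = 8/35253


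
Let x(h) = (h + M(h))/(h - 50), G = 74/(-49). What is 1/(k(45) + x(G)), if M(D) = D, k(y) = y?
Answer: 631/28432 ≈ 0.022193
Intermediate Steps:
G = -74/49 (G = 74*(-1/49) = -74/49 ≈ -1.5102)
x(h) = 2*h/(-50 + h) (x(h) = (h + h)/(h - 50) = (2*h)/(-50 + h) = 2*h/(-50 + h))
1/(k(45) + x(G)) = 1/(45 + 2*(-74/49)/(-50 - 74/49)) = 1/(45 + 2*(-74/49)/(-2524/49)) = 1/(45 + 2*(-74/49)*(-49/2524)) = 1/(45 + 37/631) = 1/(28432/631) = 631/28432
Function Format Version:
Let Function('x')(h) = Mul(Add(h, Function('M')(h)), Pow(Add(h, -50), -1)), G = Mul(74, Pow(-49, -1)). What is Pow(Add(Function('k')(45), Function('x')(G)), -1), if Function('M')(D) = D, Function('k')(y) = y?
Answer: Rational(631, 28432) ≈ 0.022193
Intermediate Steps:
G = Rational(-74, 49) (G = Mul(74, Rational(-1, 49)) = Rational(-74, 49) ≈ -1.5102)
Function('x')(h) = Mul(2, h, Pow(Add(-50, h), -1)) (Function('x')(h) = Mul(Add(h, h), Pow(Add(h, -50), -1)) = Mul(Mul(2, h), Pow(Add(-50, h), -1)) = Mul(2, h, Pow(Add(-50, h), -1)))
Pow(Add(Function('k')(45), Function('x')(G)), -1) = Pow(Add(45, Mul(2, Rational(-74, 49), Pow(Add(-50, Rational(-74, 49)), -1))), -1) = Pow(Add(45, Mul(2, Rational(-74, 49), Pow(Rational(-2524, 49), -1))), -1) = Pow(Add(45, Mul(2, Rational(-74, 49), Rational(-49, 2524))), -1) = Pow(Add(45, Rational(37, 631)), -1) = Pow(Rational(28432, 631), -1) = Rational(631, 28432)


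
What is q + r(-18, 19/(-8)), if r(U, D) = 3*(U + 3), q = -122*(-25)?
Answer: 3005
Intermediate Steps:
q = 3050
r(U, D) = 9 + 3*U (r(U, D) = 3*(3 + U) = 9 + 3*U)
q + r(-18, 19/(-8)) = 3050 + (9 + 3*(-18)) = 3050 + (9 - 54) = 3050 - 45 = 3005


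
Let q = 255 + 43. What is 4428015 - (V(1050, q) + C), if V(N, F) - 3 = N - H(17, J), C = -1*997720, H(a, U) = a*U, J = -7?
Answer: 5424563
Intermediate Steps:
H(a, U) = U*a
C = -997720
q = 298
V(N, F) = 122 + N (V(N, F) = 3 + (N - (-7)*17) = 3 + (N - 1*(-119)) = 3 + (N + 119) = 3 + (119 + N) = 122 + N)
4428015 - (V(1050, q) + C) = 4428015 - ((122 + 1050) - 997720) = 4428015 - (1172 - 997720) = 4428015 - 1*(-996548) = 4428015 + 996548 = 5424563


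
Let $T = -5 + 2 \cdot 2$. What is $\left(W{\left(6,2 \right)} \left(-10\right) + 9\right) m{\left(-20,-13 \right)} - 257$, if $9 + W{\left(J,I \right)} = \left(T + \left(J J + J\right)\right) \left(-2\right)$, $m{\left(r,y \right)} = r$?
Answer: $-18637$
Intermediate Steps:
$T = -1$ ($T = -5 + 4 = -1$)
$W{\left(J,I \right)} = -7 - 2 J - 2 J^{2}$ ($W{\left(J,I \right)} = -9 + \left(-1 + \left(J J + J\right)\right) \left(-2\right) = -9 + \left(-1 + \left(J^{2} + J\right)\right) \left(-2\right) = -9 + \left(-1 + \left(J + J^{2}\right)\right) \left(-2\right) = -9 + \left(-1 + J + J^{2}\right) \left(-2\right) = -9 - \left(-2 + 2 J + 2 J^{2}\right) = -7 - 2 J - 2 J^{2}$)
$\left(W{\left(6,2 \right)} \left(-10\right) + 9\right) m{\left(-20,-13 \right)} - 257 = \left(\left(-7 - 12 - 2 \cdot 6^{2}\right) \left(-10\right) + 9\right) \left(-20\right) - 257 = \left(\left(-7 - 12 - 72\right) \left(-10\right) + 9\right) \left(-20\right) - 257 = \left(\left(-91\right) \left(-10\right) + 9\right) \left(-20\right) - 257 = \left(910 + 9\right) \left(-20\right) - 257 = 919 \left(-20\right) - 257 = -18380 - 257 = -18637$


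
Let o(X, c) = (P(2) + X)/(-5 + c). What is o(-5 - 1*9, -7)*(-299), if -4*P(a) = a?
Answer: -8671/24 ≈ -361.29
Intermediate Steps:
P(a) = -a/4
o(X, c) = (-1/2 + X)/(-5 + c) (o(X, c) = (-1/4*2 + X)/(-5 + c) = (-1/2 + X)/(-5 + c))
o(-5 - 1*9, -7)*(-299) = ((-1/2 + (-5 - 1*9))/(-5 - 7))*(-299) = ((-1/2 + (-5 - 9))/(-12))*(-299) = -(-1/2 - 14)/12*(-299) = -1/12*(-29/2)*(-299) = (29/24)*(-299) = -8671/24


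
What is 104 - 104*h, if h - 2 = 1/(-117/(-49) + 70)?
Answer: -373984/3547 ≈ -105.44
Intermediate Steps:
h = 7143/3547 (h = 2 + 1/(-117/(-49) + 70) = 2 + 1/(-117*(-1/49) + 70) = 2 + 1/(117/49 + 70) = 2 + 1/(3547/49) = 2 + 49/3547 = 7143/3547 ≈ 2.0138)
104 - 104*h = 104 - 104*7143/3547 = 104 - 742872/3547 = -373984/3547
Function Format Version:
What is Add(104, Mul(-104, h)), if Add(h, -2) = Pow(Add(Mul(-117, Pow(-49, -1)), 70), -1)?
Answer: Rational(-373984, 3547) ≈ -105.44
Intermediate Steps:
h = Rational(7143, 3547) (h = Add(2, Pow(Add(Mul(-117, Pow(-49, -1)), 70), -1)) = Add(2, Pow(Add(Mul(-117, Rational(-1, 49)), 70), -1)) = Add(2, Pow(Add(Rational(117, 49), 70), -1)) = Add(2, Pow(Rational(3547, 49), -1)) = Add(2, Rational(49, 3547)) = Rational(7143, 3547) ≈ 2.0138)
Add(104, Mul(-104, h)) = Add(104, Mul(-104, Rational(7143, 3547))) = Add(104, Rational(-742872, 3547)) = Rational(-373984, 3547)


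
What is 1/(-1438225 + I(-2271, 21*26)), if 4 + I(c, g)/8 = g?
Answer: -1/1433889 ≈ -6.9740e-7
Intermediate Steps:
I(c, g) = -32 + 8*g
1/(-1438225 + I(-2271, 21*26)) = 1/(-1438225 + (-32 + 8*(21*26))) = 1/(-1438225 + (-32 + 8*546)) = 1/(-1438225 + (-32 + 4368)) = 1/(-1438225 + 4336) = 1/(-1433889) = -1/1433889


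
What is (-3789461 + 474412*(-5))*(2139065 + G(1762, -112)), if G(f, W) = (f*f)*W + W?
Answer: 2129305666967175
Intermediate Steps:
G(f, W) = W + W*f² (G(f, W) = f²*W + W = W*f² + W = W + W*f²)
(-3789461 + 474412*(-5))*(2139065 + G(1762, -112)) = (-3789461 + 474412*(-5))*(2139065 - 112*(1 + 1762²)) = (-3789461 - 2372060)*(2139065 - 112*(1 + 3104644)) = -6161521*(2139065 - 112*3104645) = -6161521*(2139065 - 347720240) = -6161521*(-345581175) = 2129305666967175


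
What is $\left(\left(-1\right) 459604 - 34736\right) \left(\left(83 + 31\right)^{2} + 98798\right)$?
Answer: $-55264245960$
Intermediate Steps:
$\left(\left(-1\right) 459604 - 34736\right) \left(\left(83 + 31\right)^{2} + 98798\right) = \left(-459604 - 34736\right) \left(114^{2} + 98798\right) = - 494340 \left(12996 + 98798\right) = \left(-494340\right) 111794 = -55264245960$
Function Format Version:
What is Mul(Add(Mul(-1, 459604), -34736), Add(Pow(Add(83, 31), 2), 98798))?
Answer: -55264245960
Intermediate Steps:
Mul(Add(Mul(-1, 459604), -34736), Add(Pow(Add(83, 31), 2), 98798)) = Mul(Add(-459604, -34736), Add(Pow(114, 2), 98798)) = Mul(-494340, Add(12996, 98798)) = Mul(-494340, 111794) = -55264245960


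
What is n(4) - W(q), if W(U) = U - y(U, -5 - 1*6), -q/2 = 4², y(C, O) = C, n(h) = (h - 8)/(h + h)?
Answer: -½ ≈ -0.50000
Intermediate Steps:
n(h) = (-8 + h)/(2*h) (n(h) = (-8 + h)/((2*h)) = (-8 + h)*(1/(2*h)) = (-8 + h)/(2*h))
q = -32 (q = -2*4² = -2*16 = -32)
W(U) = 0 (W(U) = U - U = 0)
n(4) - W(q) = (½)*(-8 + 4)/4 - 1*0 = (½)*(¼)*(-4) + 0 = -½ + 0 = -½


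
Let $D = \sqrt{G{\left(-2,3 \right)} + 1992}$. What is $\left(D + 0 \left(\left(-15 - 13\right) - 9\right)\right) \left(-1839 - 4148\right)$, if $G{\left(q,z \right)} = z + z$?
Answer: $- 17961 \sqrt{222} \approx -2.6761 \cdot 10^{5}$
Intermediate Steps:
$G{\left(q,z \right)} = 2 z$
$D = 3 \sqrt{222}$ ($D = \sqrt{2 \cdot 3 + 1992} = \sqrt{6 + 1992} = \sqrt{1998} = 3 \sqrt{222} \approx 44.699$)
$\left(D + 0 \left(\left(-15 - 13\right) - 9\right)\right) \left(-1839 - 4148\right) = \left(3 \sqrt{222} + 0 \left(\left(-15 - 13\right) - 9\right)\right) \left(-1839 - 4148\right) = \left(3 \sqrt{222} + 0 \left(-28 - 9\right)\right) \left(-5987\right) = \left(3 \sqrt{222} + 0 \left(-37\right)\right) \left(-5987\right) = \left(3 \sqrt{222} + 0\right) \left(-5987\right) = 3 \sqrt{222} \left(-5987\right) = - 17961 \sqrt{222}$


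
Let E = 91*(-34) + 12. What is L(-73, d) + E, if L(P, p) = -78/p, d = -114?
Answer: -58545/19 ≈ -3081.3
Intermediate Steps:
E = -3082 (E = -3094 + 12 = -3082)
L(-73, d) + E = -78/(-114) - 3082 = -78*(-1/114) - 3082 = 13/19 - 3082 = -58545/19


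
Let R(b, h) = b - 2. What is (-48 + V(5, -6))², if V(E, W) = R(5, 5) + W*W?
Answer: 81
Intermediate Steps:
R(b, h) = -2 + b
V(E, W) = 3 + W² (V(E, W) = (-2 + 5) + W*W = 3 + W²)
(-48 + V(5, -6))² = (-48 + (3 + (-6)²))² = (-48 + (3 + 36))² = (-48 + 39)² = (-9)² = 81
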